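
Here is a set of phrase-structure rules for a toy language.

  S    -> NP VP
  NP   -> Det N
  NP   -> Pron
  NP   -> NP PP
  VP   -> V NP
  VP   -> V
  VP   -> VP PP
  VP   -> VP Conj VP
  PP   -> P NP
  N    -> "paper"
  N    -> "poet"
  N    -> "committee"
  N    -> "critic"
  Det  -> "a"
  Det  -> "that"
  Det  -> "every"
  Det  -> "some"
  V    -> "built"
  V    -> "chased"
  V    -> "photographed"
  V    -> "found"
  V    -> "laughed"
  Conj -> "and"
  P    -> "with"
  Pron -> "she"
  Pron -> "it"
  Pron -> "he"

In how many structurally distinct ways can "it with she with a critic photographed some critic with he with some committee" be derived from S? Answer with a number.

10

Two of the 10 distinct bracketings:
[S [NP [NP [Pron it]] [PP [P with] [NP [NP [Pron she]] [PP [P with] [NP [Det a] [N critic]]]]]] [VP [V photographed] [NP [NP [Det some] [N critic]] [PP [P with] [NP [NP [Pron he]] [PP [P with] [NP [Det some] [N committee]]]]]]]]
[S [NP [NP [Pron it]] [PP [P with] [NP [NP [Pron she]] [PP [P with] [NP [Det a] [N critic]]]]]] [VP [V photographed] [NP [NP [NP [Det some] [N critic]] [PP [P with] [NP [Pron he]]]] [PP [P with] [NP [Det some] [N committee]]]]]]
The trees differ in how a recursive rule is bracketed over the same span.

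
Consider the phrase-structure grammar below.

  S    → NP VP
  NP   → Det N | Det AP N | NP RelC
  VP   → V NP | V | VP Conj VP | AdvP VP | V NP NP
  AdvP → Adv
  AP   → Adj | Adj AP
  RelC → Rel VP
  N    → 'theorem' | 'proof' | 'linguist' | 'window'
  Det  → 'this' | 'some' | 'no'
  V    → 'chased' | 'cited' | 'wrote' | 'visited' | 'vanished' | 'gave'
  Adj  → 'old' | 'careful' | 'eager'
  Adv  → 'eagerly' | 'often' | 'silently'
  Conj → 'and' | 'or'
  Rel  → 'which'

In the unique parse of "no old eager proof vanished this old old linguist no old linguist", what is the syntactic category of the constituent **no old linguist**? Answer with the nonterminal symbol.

S
  NP
    Det: no
    AP
      Adj: old
      AP
        Adj: eager
    N: proof
  VP
    V: vanished
    NP
      Det: this
      AP
        Adj: old
        AP
          Adj: old
      N: linguist
    NP
      Det: no
      AP
        Adj: old
      N: linguist
The span 'no old linguist' is the NP node built by NP → Det AP N.

NP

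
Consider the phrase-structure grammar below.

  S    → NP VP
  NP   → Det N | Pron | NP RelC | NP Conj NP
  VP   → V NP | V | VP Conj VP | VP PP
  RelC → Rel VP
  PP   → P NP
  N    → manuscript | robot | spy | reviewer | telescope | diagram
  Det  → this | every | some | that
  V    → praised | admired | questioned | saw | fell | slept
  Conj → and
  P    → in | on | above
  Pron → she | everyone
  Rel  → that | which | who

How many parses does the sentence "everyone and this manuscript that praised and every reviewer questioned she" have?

Two of the 3 distinct bracketings:
[S [NP [NP [Pron everyone]] [Conj and] [NP [NP [NP [Det this] [N manuscript]] [RelC [Rel that] [VP [V praised]]]] [Conj and] [NP [Det every] [N reviewer]]]] [VP [V questioned] [NP [Pron she]]]]
[S [NP [NP [NP [NP [Pron everyone]] [Conj and] [NP [Det this] [N manuscript]]] [RelC [Rel that] [VP [V praised]]]] [Conj and] [NP [Det every] [N reviewer]]] [VP [V questioned] [NP [Pron she]]]]
The trees differ in how a recursive rule is bracketed over the same span.

3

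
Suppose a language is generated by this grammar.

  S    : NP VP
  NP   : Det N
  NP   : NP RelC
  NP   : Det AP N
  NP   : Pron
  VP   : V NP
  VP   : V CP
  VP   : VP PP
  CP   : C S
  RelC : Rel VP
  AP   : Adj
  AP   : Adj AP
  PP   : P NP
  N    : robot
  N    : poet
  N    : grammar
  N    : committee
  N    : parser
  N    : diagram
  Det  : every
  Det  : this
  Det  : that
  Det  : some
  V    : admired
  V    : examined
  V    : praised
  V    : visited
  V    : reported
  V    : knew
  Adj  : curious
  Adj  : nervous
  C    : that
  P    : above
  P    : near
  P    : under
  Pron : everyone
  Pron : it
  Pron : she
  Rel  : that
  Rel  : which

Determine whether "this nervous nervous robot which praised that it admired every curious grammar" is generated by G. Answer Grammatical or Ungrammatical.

For S → NP VP, the only prefix that parses as NP is 'this nervous nervous robot', but the remainder 'which praised that it admired every curious grammar' is not a VP under these rules.

Ungrammatical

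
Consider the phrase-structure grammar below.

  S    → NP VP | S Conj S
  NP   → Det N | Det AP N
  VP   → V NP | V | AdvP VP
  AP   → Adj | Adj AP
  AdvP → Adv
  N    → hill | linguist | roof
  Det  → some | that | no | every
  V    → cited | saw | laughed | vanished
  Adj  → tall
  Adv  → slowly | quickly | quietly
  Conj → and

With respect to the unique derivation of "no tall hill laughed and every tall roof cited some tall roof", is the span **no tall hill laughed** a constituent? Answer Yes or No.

Yes

[S [S [NP [Det no] [AP [Adj tall]] [N hill]] [VP [V laughed]]] [Conj and] [S [NP [Det every] [AP [Adj tall]] [N roof]] [VP [V cited] [NP [Det some] [AP [Adj tall]] [N roof]]]]]
The words 'no tall hill laughed' are exhaustively dominated by a single S node (built by S → NP VP), so they form a constituent.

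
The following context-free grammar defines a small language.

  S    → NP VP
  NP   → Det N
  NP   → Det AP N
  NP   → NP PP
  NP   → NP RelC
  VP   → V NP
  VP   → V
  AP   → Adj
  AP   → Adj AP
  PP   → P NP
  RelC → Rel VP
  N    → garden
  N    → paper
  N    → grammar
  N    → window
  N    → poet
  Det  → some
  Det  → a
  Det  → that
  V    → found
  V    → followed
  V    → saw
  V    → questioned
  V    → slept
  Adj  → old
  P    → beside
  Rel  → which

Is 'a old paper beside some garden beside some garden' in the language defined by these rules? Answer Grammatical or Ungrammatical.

Ungrammatical

For S → NP VP, every NP-prefix leaves a non-VP remainder: after 'a old paper' the remainder is not a VP; after 'a old paper beside some garden' the remainder is not a VP.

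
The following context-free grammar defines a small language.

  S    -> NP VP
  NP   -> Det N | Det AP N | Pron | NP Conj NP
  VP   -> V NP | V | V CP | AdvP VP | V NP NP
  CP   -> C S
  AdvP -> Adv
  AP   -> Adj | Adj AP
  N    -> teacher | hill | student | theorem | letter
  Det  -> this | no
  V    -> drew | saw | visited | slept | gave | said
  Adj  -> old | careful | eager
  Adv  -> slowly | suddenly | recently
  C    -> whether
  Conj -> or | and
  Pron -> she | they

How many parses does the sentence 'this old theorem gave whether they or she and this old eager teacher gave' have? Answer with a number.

2

The two bracketings:
[S [NP [Det this] [AP [Adj old]] [N theorem]] [VP [V gave] [CP [C whether] [S [NP [NP [Pron they]] [Conj or] [NP [NP [Pron she]] [Conj and] [NP [Det this] [AP [Adj old] [AP [Adj eager]]] [N teacher]]]] [VP [V gave]]]]]]
[S [NP [Det this] [AP [Adj old]] [N theorem]] [VP [V gave] [CP [C whether] [S [NP [NP [NP [Pron they]] [Conj or] [NP [Pron she]]] [Conj and] [NP [Det this] [AP [Adj old] [AP [Adj eager]]] [N teacher]]] [VP [V gave]]]]]]
The trees differ in how a recursive rule is bracketed over the same span.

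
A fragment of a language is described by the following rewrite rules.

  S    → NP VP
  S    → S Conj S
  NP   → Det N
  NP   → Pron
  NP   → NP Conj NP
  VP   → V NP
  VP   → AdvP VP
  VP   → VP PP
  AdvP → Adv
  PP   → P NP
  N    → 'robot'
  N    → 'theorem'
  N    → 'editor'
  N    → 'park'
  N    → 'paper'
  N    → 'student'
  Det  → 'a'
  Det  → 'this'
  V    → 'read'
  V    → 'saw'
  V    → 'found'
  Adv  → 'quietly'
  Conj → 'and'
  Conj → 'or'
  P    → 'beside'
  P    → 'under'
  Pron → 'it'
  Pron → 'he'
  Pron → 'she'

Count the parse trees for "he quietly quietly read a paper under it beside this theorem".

6

Two of the 6 distinct bracketings:
[S [NP [Pron he]] [VP [AdvP [Adv quietly]] [VP [AdvP [Adv quietly]] [VP [VP [VP [V read] [NP [Det a] [N paper]]] [PP [P under] [NP [Pron it]]]] [PP [P beside] [NP [Det this] [N theorem]]]]]]]
[S [NP [Pron he]] [VP [AdvP [Adv quietly]] [VP [VP [AdvP [Adv quietly]] [VP [VP [V read] [NP [Det a] [N paper]]] [PP [P under] [NP [Pron it]]]]] [PP [P beside] [NP [Det this] [N theorem]]]]]]
The trees differ in how a recursive rule is bracketed over the same span.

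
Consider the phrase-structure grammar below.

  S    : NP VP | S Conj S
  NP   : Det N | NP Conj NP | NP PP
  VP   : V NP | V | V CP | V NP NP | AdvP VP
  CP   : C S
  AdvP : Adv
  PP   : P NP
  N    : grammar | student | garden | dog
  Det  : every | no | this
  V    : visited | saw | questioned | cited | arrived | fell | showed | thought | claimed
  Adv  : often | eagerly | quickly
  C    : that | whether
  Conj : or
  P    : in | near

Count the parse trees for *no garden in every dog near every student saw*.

2

The two bracketings:
[S [NP [NP [Det no] [N garden]] [PP [P in] [NP [NP [Det every] [N dog]] [PP [P near] [NP [Det every] [N student]]]]]] [VP [V saw]]]
[S [NP [NP [NP [Det no] [N garden]] [PP [P in] [NP [Det every] [N dog]]]] [PP [P near] [NP [Det every] [N student]]]] [VP [V saw]]]
The trees differ in how a recursive rule is bracketed over the same span.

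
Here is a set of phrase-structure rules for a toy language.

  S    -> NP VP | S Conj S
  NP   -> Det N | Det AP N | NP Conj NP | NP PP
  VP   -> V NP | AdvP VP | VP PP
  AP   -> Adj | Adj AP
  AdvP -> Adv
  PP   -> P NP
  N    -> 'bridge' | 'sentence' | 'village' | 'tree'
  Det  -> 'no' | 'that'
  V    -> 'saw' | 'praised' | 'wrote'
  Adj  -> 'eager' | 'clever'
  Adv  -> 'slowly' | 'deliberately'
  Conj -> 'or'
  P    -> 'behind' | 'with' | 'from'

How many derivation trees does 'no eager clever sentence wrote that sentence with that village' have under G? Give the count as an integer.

2

The two bracketings:
[S [NP [Det no] [AP [Adj eager] [AP [Adj clever]]] [N sentence]] [VP [V wrote] [NP [NP [Det that] [N sentence]] [PP [P with] [NP [Det that] [N village]]]]]]
[S [NP [Det no] [AP [Adj eager] [AP [Adj clever]]] [N sentence]] [VP [VP [V wrote] [NP [Det that] [N sentence]]] [PP [P with] [NP [Det that] [N village]]]]]
The difference turns on whether NP → NP PP is used at the relevant span, versus an alternative expansion of NP.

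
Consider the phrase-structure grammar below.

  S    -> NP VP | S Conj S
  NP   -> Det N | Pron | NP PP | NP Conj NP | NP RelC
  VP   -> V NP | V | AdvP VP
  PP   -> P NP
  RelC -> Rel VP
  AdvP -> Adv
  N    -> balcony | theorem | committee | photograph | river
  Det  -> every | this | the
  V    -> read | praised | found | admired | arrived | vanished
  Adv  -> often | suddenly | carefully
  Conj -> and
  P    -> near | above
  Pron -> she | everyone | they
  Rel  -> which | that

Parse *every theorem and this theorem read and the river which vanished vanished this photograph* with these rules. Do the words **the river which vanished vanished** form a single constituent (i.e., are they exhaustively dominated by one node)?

No

[S [S [NP [NP [Det every] [N theorem]] [Conj and] [NP [Det this] [N theorem]]] [VP [V read]]] [Conj and] [S [NP [NP [Det the] [N river]] [RelC [Rel which] [VP [V vanished]]]] [VP [V vanished] [NP [Det this] [N photograph]]]]]
The smallest constituent containing 'the river which vanished vanished' is the S spanning 'the river which vanished vanished this photograph'; no single node in the tree dominates exactly the given words.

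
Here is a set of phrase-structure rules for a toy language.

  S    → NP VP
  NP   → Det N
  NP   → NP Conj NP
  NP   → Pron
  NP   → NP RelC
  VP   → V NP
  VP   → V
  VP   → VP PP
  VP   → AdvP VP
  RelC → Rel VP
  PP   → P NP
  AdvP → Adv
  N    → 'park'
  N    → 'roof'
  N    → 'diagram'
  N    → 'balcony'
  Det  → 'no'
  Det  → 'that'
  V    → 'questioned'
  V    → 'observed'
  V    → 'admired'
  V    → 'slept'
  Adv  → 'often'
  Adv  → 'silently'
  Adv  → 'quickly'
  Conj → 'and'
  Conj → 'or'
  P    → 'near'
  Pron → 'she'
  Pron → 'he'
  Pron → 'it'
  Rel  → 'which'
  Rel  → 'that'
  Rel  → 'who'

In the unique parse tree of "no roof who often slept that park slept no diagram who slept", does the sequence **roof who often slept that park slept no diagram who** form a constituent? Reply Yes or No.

[S [NP [NP [Det no] [N roof]] [RelC [Rel who] [VP [AdvP [Adv often]] [VP [V slept] [NP [Det that] [N park]]]]]] [VP [V slept] [NP [NP [Det no] [N diagram]] [RelC [Rel who] [VP [V slept]]]]]]
The smallest constituent containing 'roof who often slept that park slept no diagram who' is the S spanning 'no roof who often slept that park slept no diagram who slept'; no single node in the tree dominates exactly the given words.

No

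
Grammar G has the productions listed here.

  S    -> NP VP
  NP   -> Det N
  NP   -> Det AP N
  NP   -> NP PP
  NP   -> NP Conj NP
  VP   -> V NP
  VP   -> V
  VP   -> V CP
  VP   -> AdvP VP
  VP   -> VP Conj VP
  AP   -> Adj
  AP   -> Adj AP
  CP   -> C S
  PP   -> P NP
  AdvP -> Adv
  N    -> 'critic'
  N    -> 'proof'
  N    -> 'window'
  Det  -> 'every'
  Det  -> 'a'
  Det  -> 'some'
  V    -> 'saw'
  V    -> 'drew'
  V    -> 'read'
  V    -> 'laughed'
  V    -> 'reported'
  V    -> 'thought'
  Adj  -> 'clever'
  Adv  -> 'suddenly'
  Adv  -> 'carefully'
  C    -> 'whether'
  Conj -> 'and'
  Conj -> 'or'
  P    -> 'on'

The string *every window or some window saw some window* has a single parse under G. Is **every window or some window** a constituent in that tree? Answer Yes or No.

Yes

[S [NP [NP [Det every] [N window]] [Conj or] [NP [Det some] [N window]]] [VP [V saw] [NP [Det some] [N window]]]]
The words 'every window or some window' are exhaustively dominated by a single NP node (built by NP → NP Conj NP), so they form a constituent.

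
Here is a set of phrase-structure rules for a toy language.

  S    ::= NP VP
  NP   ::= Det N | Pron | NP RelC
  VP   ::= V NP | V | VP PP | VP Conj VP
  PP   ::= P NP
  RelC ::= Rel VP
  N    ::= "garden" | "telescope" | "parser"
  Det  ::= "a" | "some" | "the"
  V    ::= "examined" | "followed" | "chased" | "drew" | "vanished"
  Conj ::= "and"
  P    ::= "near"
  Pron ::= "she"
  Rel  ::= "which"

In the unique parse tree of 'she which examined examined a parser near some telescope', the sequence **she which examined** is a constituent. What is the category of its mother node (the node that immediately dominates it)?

S
  NP
    NP
      Pron: she
    RelC
      Rel: which
      VP
        V: examined
  VP
    VP
      V: examined
      NP
        Det: a
        N: parser
    PP
      P: near
      NP
        Det: some
        N: telescope
The span 'she which examined' is the NP node built by NP → NP RelC.
Its mother is the S built by S → NP VP.

S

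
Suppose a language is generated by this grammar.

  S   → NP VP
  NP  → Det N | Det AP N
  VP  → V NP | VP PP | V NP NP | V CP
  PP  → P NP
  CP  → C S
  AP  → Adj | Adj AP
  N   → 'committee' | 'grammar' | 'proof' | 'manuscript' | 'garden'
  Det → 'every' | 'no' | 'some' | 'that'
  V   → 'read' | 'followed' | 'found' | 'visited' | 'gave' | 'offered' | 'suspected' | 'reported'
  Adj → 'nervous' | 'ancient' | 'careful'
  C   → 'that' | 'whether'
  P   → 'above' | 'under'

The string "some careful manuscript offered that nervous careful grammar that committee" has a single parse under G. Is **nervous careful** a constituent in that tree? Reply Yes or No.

Yes

[S [NP [Det some] [AP [Adj careful]] [N manuscript]] [VP [V offered] [NP [Det that] [AP [Adj nervous] [AP [Adj careful]]] [N grammar]] [NP [Det that] [N committee]]]]
The words 'nervous careful' are exhaustively dominated by a single AP node (built by AP → Adj AP), so they form a constituent.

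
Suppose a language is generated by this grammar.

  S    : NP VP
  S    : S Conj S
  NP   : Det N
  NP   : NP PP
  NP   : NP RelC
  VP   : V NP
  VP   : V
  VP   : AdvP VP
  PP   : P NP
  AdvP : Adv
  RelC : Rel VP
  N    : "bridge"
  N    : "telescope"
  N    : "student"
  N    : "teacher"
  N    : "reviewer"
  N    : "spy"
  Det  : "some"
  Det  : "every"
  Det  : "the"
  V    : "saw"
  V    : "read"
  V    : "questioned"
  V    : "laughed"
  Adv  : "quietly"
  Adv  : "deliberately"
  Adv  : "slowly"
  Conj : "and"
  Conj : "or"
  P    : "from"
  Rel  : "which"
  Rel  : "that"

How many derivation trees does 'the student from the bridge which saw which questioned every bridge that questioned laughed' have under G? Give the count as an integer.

Two of the 7 distinct bracketings:
[S [NP [NP [Det the] [N student]] [PP [P from] [NP [NP [NP [Det the] [N bridge]] [RelC [Rel which] [VP [V saw]]]] [RelC [Rel which] [VP [V questioned] [NP [NP [Det every] [N bridge]] [RelC [Rel that] [VP [V questioned]]]]]]]]] [VP [V laughed]]]
[S [NP [NP [Det the] [N student]] [PP [P from] [NP [NP [NP [NP [Det the] [N bridge]] [RelC [Rel which] [VP [V saw]]]] [RelC [Rel which] [VP [V questioned] [NP [Det every] [N bridge]]]]] [RelC [Rel that] [VP [V questioned]]]]]] [VP [V laughed]]]
The trees differ in how a recursive rule is bracketed over the same span.

7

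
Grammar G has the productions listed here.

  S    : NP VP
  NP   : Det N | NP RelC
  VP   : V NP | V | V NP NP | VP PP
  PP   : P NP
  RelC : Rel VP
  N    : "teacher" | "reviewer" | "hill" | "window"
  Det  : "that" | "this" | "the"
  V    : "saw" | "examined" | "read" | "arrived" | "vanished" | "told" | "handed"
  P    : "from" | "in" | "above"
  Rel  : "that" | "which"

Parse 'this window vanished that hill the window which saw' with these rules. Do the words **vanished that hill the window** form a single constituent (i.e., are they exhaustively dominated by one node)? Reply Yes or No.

No

[S [NP [Det this] [N window]] [VP [V vanished] [NP [Det that] [N hill]] [NP [NP [Det the] [N window]] [RelC [Rel which] [VP [V saw]]]]]]
The smallest constituent containing 'vanished that hill the window' is the VP spanning 'vanished that hill the window which saw'; no single node in the tree dominates exactly the given words.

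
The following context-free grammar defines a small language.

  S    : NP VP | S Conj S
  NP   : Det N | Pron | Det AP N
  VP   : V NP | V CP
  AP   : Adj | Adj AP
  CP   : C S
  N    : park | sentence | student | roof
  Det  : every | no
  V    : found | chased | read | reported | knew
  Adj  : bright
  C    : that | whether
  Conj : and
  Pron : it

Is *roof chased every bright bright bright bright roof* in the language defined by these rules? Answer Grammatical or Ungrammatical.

For S → NP VP, no prefix of the string parses as an NP. The alternative S rule S → S Conj S likewise has no satisfying split.

Ungrammatical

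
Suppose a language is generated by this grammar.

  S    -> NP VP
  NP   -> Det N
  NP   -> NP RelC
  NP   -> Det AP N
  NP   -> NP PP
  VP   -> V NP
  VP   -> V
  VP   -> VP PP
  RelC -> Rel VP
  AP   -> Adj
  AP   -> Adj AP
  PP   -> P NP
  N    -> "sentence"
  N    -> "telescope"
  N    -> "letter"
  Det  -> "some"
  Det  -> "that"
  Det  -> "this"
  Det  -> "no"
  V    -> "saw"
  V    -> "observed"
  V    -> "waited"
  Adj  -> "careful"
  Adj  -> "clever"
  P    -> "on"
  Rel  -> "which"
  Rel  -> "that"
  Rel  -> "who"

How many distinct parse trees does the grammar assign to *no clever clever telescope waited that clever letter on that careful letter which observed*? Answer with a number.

Two of the 3 distinct bracketings:
[S [NP [Det no] [AP [Adj clever] [AP [Adj clever]]] [N telescope]] [VP [V waited] [NP [NP [NP [Det that] [AP [Adj clever]] [N letter]] [PP [P on] [NP [Det that] [AP [Adj careful]] [N letter]]]] [RelC [Rel which] [VP [V observed]]]]]]
[S [NP [Det no] [AP [Adj clever] [AP [Adj clever]]] [N telescope]] [VP [V waited] [NP [NP [Det that] [AP [Adj clever]] [N letter]] [PP [P on] [NP [NP [Det that] [AP [Adj careful]] [N letter]] [RelC [Rel which] [VP [V observed]]]]]]]]
The trees differ in how a recursive rule is bracketed over the same span.

3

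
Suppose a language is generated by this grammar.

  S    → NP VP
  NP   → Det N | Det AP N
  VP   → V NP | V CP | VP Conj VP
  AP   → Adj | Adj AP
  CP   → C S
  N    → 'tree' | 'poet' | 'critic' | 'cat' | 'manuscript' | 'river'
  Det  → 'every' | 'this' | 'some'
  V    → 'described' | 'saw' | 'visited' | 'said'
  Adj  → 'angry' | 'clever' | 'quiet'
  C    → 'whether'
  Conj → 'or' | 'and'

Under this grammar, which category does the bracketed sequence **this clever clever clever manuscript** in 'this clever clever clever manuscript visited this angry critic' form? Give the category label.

S
  NP
    Det: this
    AP
      Adj: clever
      AP
        Adj: clever
        AP
          Adj: clever
    N: manuscript
  VP
    V: visited
    NP
      Det: this
      AP
        Adj: angry
      N: critic
The span 'this clever clever clever manuscript' is the NP node built by NP → Det AP N.

NP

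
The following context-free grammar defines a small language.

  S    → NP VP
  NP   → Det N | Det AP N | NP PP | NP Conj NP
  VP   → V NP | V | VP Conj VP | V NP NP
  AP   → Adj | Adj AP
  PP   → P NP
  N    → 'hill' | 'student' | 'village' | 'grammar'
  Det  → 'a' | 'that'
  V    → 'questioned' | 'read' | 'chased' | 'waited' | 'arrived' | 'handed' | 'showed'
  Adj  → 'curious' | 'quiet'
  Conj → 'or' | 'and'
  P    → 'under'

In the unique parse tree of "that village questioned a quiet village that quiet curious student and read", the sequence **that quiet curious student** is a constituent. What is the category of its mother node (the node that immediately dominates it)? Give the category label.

S
  NP
    Det: that
    N: village
  VP
    VP
      V: questioned
      NP
        Det: a
        AP
          Adj: quiet
        N: village
      NP
        Det: that
        AP
          Adj: quiet
          AP
            Adj: curious
        N: student
    Conj: and
    VP
      V: read
The span 'that quiet curious student' is the NP node built by NP → Det AP N.
Its mother is the VP built by VP → V NP NP.

VP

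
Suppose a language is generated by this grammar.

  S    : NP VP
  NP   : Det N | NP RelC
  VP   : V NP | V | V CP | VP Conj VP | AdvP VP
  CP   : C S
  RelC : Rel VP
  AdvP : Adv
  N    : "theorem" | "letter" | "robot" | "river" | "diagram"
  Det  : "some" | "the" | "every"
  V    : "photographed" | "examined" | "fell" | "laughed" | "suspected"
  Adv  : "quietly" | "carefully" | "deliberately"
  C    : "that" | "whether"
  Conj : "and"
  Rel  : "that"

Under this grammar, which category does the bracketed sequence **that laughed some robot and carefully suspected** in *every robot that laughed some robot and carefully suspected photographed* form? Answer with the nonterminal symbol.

RelC

S
  NP
    NP
      Det: every
      N: robot
    RelC
      Rel: that
      VP
        VP
          V: laughed
          NP
            Det: some
            N: robot
        Conj: and
        VP
          AdvP
            Adv: carefully
          VP
            V: suspected
  VP
    V: photographed
The span 'that laughed some robot and carefully suspected' is the RelC node built by RelC → Rel VP.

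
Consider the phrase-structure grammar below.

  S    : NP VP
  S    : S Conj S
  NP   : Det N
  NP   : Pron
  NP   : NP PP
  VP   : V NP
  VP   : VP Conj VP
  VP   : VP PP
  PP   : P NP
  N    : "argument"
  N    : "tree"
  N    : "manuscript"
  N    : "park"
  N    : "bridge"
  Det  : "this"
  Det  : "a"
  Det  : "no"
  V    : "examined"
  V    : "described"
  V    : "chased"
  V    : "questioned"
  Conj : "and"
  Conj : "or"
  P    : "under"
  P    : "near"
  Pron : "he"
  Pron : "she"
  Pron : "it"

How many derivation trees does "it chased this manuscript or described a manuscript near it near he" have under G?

9

Two of the 9 distinct bracketings:
[S [NP [Pron it]] [VP [VP [V chased] [NP [Det this] [N manuscript]]] [Conj or] [VP [V described] [NP [NP [Det a] [N manuscript]] [PP [P near] [NP [NP [Pron it]] [PP [P near] [NP [Pron he]]]]]]]]]
[S [NP [Pron it]] [VP [VP [V chased] [NP [Det this] [N manuscript]]] [Conj or] [VP [V described] [NP [NP [NP [Det a] [N manuscript]] [PP [P near] [NP [Pron it]]]] [PP [P near] [NP [Pron he]]]]]]]
The trees differ in how a recursive rule is bracketed over the same span.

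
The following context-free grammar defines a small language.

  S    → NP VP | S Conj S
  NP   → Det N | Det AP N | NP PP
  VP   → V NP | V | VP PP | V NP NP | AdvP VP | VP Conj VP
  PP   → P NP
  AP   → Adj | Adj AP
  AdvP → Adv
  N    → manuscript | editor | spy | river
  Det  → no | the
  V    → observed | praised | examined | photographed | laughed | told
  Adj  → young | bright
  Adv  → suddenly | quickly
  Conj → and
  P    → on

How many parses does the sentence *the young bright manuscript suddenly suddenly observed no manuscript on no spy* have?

Two of the 4 distinct bracketings:
[S [NP [Det the] [AP [Adj young] [AP [Adj bright]]] [N manuscript]] [VP [VP [AdvP [Adv suddenly]] [VP [AdvP [Adv suddenly]] [VP [V observed] [NP [Det no] [N manuscript]]]]] [PP [P on] [NP [Det no] [N spy]]]]]
[S [NP [Det the] [AP [Adj young] [AP [Adj bright]]] [N manuscript]] [VP [AdvP [Adv suddenly]] [VP [VP [AdvP [Adv suddenly]] [VP [V observed] [NP [Det no] [N manuscript]]]] [PP [P on] [NP [Det no] [N spy]]]]]]
The trees differ in how a recursive rule is bracketed over the same span.

4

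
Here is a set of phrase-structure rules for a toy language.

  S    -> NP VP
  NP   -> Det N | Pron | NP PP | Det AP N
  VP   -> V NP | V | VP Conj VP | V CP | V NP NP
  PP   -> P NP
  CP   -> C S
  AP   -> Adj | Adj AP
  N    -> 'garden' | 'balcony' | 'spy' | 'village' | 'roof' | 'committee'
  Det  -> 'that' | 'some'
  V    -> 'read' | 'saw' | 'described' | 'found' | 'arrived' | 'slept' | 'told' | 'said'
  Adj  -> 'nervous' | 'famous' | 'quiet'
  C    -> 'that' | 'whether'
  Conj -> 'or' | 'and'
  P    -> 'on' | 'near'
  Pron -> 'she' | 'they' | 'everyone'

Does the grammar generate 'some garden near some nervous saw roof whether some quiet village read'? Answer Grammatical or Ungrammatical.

Ungrammatical

An Adj word can never sit immediately before a V word in any string this grammar generates, so the substring 'nervous saw' rules out a derivation.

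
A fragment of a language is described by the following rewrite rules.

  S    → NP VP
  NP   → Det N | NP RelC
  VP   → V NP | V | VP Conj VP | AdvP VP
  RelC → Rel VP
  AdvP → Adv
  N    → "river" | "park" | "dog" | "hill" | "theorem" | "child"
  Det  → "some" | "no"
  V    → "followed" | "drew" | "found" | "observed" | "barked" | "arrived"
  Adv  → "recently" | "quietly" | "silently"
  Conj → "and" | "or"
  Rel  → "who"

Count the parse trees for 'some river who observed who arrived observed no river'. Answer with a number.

[S [NP [NP [NP [Det some] [N river]] [RelC [Rel who] [VP [V observed]]]] [RelC [Rel who] [VP [V arrived]]]] [VP [V observed] [NP [Det no] [N river]]]]
No rule offers an alternative attachment or grouping for any span, so this is the only derivation.

1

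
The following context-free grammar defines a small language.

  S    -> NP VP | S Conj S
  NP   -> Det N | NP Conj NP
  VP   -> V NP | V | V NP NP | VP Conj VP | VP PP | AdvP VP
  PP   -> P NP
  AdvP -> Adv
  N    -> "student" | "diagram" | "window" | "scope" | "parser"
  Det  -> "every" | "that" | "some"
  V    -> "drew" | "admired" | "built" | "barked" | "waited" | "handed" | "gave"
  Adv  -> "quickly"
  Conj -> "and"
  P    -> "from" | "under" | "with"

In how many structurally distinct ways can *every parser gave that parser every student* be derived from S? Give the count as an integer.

1

[S [NP [Det every] [N parser]] [VP [V gave] [NP [Det that] [N parser]] [NP [Det every] [N student]]]]
No rule offers an alternative attachment or grouping for any span, so this is the only derivation.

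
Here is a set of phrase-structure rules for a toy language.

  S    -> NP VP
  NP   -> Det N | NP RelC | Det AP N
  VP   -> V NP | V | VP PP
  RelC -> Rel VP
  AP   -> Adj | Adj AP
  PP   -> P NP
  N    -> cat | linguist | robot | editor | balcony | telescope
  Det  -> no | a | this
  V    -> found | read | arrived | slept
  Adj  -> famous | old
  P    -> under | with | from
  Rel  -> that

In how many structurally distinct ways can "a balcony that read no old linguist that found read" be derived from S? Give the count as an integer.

2

The two bracketings:
[S [NP [NP [Det a] [N balcony]] [RelC [Rel that] [VP [V read] [NP [NP [Det no] [AP [Adj old]] [N linguist]] [RelC [Rel that] [VP [V found]]]]]]] [VP [V read]]]
[S [NP [NP [NP [Det a] [N balcony]] [RelC [Rel that] [VP [V read] [NP [Det no] [AP [Adj old]] [N linguist]]]]] [RelC [Rel that] [VP [V found]]]] [VP [V read]]]
The trees differ in how a recursive rule is bracketed over the same span.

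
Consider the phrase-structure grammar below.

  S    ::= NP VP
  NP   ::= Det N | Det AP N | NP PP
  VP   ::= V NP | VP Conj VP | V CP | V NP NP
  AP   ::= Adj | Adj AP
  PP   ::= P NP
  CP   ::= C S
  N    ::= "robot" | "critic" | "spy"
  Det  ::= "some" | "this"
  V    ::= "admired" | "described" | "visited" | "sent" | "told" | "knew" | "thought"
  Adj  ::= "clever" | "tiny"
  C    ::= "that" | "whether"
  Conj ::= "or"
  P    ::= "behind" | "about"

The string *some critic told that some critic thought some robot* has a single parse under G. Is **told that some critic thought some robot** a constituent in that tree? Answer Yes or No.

Yes

[S [NP [Det some] [N critic]] [VP [V told] [CP [C that] [S [NP [Det some] [N critic]] [VP [V thought] [NP [Det some] [N robot]]]]]]]
The words 'told that some critic thought some robot' are exhaustively dominated by a single VP node (built by VP → V CP), so they form a constituent.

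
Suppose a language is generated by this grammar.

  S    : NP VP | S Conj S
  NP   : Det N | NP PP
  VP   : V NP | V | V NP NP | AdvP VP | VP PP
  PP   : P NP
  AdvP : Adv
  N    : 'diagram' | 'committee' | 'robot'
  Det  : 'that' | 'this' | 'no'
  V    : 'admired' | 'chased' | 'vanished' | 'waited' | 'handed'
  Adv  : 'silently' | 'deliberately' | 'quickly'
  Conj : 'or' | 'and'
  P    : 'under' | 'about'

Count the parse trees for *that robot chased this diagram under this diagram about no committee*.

Two of the 5 distinct bracketings:
[S [NP [Det that] [N robot]] [VP [V chased] [NP [NP [Det this] [N diagram]] [PP [P under] [NP [NP [Det this] [N diagram]] [PP [P about] [NP [Det no] [N committee]]]]]]]]
[S [NP [Det that] [N robot]] [VP [V chased] [NP [NP [NP [Det this] [N diagram]] [PP [P under] [NP [Det this] [N diagram]]]] [PP [P about] [NP [Det no] [N committee]]]]]]
The trees differ in how a recursive rule is bracketed over the same span.

5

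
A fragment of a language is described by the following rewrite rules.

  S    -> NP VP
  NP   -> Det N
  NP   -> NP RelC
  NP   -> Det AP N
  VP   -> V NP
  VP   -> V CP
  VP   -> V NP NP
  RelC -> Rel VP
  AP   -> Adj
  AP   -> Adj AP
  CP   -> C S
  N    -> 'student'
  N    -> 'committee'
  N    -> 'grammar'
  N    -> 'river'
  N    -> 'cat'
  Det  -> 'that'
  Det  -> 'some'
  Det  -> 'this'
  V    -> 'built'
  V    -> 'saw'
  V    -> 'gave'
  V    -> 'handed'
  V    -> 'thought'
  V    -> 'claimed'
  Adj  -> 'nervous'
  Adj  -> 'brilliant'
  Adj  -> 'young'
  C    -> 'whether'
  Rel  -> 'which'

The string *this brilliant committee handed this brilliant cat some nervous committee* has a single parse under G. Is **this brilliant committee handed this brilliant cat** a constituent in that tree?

[S [NP [Det this] [AP [Adj brilliant]] [N committee]] [VP [V handed] [NP [Det this] [AP [Adj brilliant]] [N cat]] [NP [Det some] [AP [Adj nervous]] [N committee]]]]
The smallest constituent containing 'this brilliant committee handed this brilliant cat' is the S spanning 'this brilliant committee handed this brilliant cat some nervous committee'; no single node in the tree dominates exactly the given words.

No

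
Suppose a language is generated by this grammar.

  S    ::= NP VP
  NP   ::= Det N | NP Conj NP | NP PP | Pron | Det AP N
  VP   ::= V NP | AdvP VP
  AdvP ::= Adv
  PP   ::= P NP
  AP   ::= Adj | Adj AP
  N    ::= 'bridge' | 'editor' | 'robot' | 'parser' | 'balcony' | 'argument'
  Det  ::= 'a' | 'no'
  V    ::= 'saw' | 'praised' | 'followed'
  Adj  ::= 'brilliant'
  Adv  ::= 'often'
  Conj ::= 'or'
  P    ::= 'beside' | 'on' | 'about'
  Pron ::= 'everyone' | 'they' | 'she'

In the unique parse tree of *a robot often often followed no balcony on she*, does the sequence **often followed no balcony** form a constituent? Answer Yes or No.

No

[S [NP [Det a] [N robot]] [VP [AdvP [Adv often]] [VP [AdvP [Adv often]] [VP [V followed] [NP [NP [Det no] [N balcony]] [PP [P on] [NP [Pron she]]]]]]]]
The smallest constituent containing 'often followed no balcony' is the VP spanning 'often followed no balcony on she'; no single node in the tree dominates exactly the given words.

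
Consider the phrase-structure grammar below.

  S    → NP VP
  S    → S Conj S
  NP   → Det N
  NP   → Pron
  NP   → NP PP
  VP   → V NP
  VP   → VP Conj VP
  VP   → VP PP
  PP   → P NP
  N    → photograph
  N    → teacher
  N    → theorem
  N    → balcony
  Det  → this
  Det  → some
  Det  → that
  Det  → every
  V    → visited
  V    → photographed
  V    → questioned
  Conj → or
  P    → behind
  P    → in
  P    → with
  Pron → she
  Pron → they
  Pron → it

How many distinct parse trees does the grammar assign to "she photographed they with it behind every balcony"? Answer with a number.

5

Two of the 5 distinct bracketings:
[S [NP [Pron she]] [VP [V photographed] [NP [NP [Pron they]] [PP [P with] [NP [NP [Pron it]] [PP [P behind] [NP [Det every] [N balcony]]]]]]]]
[S [NP [Pron she]] [VP [V photographed] [NP [NP [NP [Pron they]] [PP [P with] [NP [Pron it]]]] [PP [P behind] [NP [Det every] [N balcony]]]]]]
The trees differ in how a recursive rule is bracketed over the same span.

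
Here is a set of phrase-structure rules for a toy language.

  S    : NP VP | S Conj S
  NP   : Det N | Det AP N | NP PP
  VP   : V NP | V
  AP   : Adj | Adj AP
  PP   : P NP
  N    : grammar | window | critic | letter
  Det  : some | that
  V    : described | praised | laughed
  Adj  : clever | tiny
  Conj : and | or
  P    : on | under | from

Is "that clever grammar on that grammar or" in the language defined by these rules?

Ungrammatical

For S → NP VP, every NP-prefix leaves a non-VP remainder: after 'that clever grammar' the remainder is not a VP; after 'that clever grammar on that grammar' the remainder is not a VP. The alternative S rule S → S Conj S likewise has no satisfying split.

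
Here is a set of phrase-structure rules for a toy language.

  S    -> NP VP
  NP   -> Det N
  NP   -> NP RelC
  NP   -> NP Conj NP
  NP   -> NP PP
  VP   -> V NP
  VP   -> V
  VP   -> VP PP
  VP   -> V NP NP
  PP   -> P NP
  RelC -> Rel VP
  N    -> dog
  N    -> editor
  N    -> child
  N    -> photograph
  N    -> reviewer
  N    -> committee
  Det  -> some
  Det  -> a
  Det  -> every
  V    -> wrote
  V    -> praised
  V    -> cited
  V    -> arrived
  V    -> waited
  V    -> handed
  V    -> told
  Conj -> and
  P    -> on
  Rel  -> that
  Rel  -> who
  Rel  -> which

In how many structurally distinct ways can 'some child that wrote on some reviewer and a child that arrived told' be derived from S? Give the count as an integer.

Two of the 10 distinct bracketings:
[S [NP [NP [Det some] [N child]] [RelC [Rel that] [VP [VP [V wrote]] [PP [P on] [NP [NP [NP [Det some] [N reviewer]] [Conj and] [NP [Det a] [N child]]] [RelC [Rel that] [VP [V arrived]]]]]]]] [VP [V told]]]
[S [NP [NP [Det some] [N child]] [RelC [Rel that] [VP [VP [V wrote]] [PP [P on] [NP [NP [Det some] [N reviewer]] [Conj and] [NP [NP [Det a] [N child]] [RelC [Rel that] [VP [V arrived]]]]]]]]] [VP [V told]]]
The trees differ in how a recursive rule is bracketed over the same span.

10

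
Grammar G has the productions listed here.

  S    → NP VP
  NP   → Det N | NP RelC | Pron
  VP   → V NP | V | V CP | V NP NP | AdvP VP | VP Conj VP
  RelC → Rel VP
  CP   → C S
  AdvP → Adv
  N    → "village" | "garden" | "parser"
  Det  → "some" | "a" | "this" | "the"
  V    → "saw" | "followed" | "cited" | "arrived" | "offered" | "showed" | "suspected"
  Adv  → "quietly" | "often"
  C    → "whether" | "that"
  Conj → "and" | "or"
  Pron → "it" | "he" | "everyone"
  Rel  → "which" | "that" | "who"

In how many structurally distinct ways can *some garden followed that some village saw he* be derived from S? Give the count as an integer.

[S [NP [Det some] [N garden]] [VP [V followed] [CP [C that] [S [NP [Det some] [N village]] [VP [V saw] [NP [Pron he]]]]]]]
No rule offers an alternative attachment or grouping for any span, so this is the only derivation.

1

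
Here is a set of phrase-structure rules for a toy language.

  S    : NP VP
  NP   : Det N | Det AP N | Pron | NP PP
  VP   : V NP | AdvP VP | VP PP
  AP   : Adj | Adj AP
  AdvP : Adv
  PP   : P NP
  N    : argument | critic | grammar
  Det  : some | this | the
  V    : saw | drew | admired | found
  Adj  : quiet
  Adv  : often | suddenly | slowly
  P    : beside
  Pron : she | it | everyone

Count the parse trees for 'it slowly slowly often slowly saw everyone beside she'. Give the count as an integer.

Two of the 6 distinct bracketings:
[S [NP [Pron it]] [VP [AdvP [Adv slowly]] [VP [AdvP [Adv slowly]] [VP [AdvP [Adv often]] [VP [AdvP [Adv slowly]] [VP [V saw] [NP [NP [Pron everyone]] [PP [P beside] [NP [Pron she]]]]]]]]]]
[S [NP [Pron it]] [VP [AdvP [Adv slowly]] [VP [AdvP [Adv slowly]] [VP [AdvP [Adv often]] [VP [AdvP [Adv slowly]] [VP [VP [V saw] [NP [Pron everyone]]] [PP [P beside] [NP [Pron she]]]]]]]]]
The difference turns on whether NP → NP PP is used at the relevant span, versus an alternative expansion of NP.

6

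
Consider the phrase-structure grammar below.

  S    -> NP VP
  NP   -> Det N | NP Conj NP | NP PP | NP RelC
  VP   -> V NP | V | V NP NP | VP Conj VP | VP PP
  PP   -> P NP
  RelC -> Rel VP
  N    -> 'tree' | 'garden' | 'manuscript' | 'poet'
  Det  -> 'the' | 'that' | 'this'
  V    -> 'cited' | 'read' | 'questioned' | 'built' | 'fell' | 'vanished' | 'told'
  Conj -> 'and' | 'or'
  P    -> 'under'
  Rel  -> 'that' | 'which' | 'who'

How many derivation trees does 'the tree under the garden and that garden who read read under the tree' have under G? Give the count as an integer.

5

Two of the 5 distinct bracketings:
[S [NP [NP [NP [Det the] [N tree]] [PP [P under] [NP [Det the] [N garden]]]] [Conj and] [NP [NP [Det that] [N garden]] [RelC [Rel who] [VP [V read]]]]] [VP [VP [V read]] [PP [P under] [NP [Det the] [N tree]]]]]
[S [NP [NP [Det the] [N tree]] [PP [P under] [NP [NP [Det the] [N garden]] [Conj and] [NP [NP [Det that] [N garden]] [RelC [Rel who] [VP [V read]]]]]]] [VP [VP [V read]] [PP [P under] [NP [Det the] [N tree]]]]]
The trees differ in how a recursive rule is bracketed over the same span.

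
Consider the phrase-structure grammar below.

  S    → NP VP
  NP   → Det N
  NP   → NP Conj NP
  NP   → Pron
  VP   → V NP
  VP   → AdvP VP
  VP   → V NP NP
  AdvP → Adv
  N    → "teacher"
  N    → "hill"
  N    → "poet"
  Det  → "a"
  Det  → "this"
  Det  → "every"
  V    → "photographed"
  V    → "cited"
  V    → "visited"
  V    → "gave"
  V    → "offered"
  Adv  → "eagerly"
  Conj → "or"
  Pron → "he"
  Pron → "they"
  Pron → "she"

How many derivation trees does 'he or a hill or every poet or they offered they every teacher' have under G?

5

Two of the 5 distinct bracketings:
[S [NP [NP [Pron he]] [Conj or] [NP [NP [Det a] [N hill]] [Conj or] [NP [NP [Det every] [N poet]] [Conj or] [NP [Pron they]]]]] [VP [V offered] [NP [Pron they]] [NP [Det every] [N teacher]]]]
[S [NP [NP [Pron he]] [Conj or] [NP [NP [NP [Det a] [N hill]] [Conj or] [NP [Det every] [N poet]]] [Conj or] [NP [Pron they]]]] [VP [V offered] [NP [Pron they]] [NP [Det every] [N teacher]]]]
The trees differ in how a recursive rule is bracketed over the same span.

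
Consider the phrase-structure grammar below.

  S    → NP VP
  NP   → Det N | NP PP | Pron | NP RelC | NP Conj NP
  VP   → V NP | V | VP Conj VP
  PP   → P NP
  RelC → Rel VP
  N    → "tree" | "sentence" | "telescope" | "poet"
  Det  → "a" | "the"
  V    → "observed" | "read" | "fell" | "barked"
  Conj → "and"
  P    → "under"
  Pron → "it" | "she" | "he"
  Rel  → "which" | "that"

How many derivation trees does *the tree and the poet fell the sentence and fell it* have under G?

1

[S [NP [NP [Det the] [N tree]] [Conj and] [NP [Det the] [N poet]]] [VP [VP [V fell] [NP [Det the] [N sentence]]] [Conj and] [VP [V fell] [NP [Pron it]]]]]
No rule offers an alternative attachment or grouping for any span, so this is the only derivation.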